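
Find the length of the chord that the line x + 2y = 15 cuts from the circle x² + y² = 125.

8√5

Express y = (15 − x)/2 and substitute into the circle:
5x² − 30x − 275 = 0  ⟹  x² − 6x − 55 = 0
x = 11 or x = −5, giving (11, 2) and (−5, 10).
|(11, 2) − (−5, 10)| = √((16)² + (−8)²) = 8√5.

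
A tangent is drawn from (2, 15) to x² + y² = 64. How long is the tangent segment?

√165

Centre (0, 0), r² = 64. |PO|² = (2)² + (15)² = 229.
Power of the point: PT² = |PO|² − r² = 165, so PT = √165.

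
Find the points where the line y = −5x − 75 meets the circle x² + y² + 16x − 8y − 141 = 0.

(−18, 15) and (−13, −10)

From the line, y = −5x − 75. Substituting:
26x² + 806x + 6084 = 0  ⟹  x² + 31x + 234 = 0
x = −13 or x = −18, giving (−13, −10) and (−18, 15).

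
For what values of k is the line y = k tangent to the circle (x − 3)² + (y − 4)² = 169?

The line touches the circle iff its distance from (3, 4) is 13:
|0·3 + 1·4 − k| / √1 = 13
|k − (4)| = 13, so k = 17 or k = −9.

k = −9 or k = 17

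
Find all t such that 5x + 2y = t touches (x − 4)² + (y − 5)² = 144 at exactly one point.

t = 30 ± 12√29

Tangency holds when the distance from the centre (4, 5) to the line equals the radius 12:
|5·4 + 2·5 − t| / √29 = 12
|t − (30)| = 12√29.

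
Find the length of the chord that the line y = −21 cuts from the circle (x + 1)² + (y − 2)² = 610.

Express y = −21 and substitute into the circle:
x² + 2x − 80 = 0
x = 8 or x = −10, giving (8, −21) and (−10, −21).
|(8, −21) − (−10, −21)| = √((18)² + (0)²) = 18.

18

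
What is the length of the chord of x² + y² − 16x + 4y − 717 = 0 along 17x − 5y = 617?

Substitute y = (−617 + 17x)/5:
314x² − 21038x + 350424 = 0  ⟹  x² − 67x + 1116 = 0
x = 36 or x = 31, giving (36, −1) and (31, −18).
|(36, −1) − (31, −18)| = √((5)² + (17)²) = √314.

√314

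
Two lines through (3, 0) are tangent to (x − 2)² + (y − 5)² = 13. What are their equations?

A line y − (0) = m(x − (3)) is tangent when its distance from (2, 5) is √13:
(−1m − (5))² = 13(m² + 1)
6m² − 5m − 6 = 0, so m = 3/2 or m = −2/3.
Through (3, 0) these give 3x − 2y = 9 and 2x + 3y = 6.

3x − 2y = 9 and 2x + 3y = 6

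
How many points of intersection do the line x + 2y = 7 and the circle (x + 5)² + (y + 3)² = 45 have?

Centre (−5, −3), r² = 45. Distance² from centre to line = (−18)²/5 = 324/5.
Since d² > r², the line lies outside the circle.

0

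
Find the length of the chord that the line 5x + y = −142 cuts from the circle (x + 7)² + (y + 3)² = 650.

6√26

From the line, y = −5x − 142. Substituting:
26x² + 1404x + 18720 = 0  ⟹  x² + 54x + 720 = 0
x = −24 or x = −30, giving (−24, −22) and (−30, 8).
Chord length = distance between (−24, −22) and (−30, 8) = √936 = 6√26.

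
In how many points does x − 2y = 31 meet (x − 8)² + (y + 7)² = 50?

Centre (8, −7), r² = 50. Distance² from centre to line = (−9)²/5 = 81/5.
Since d² < r², the line cuts the circle twice.

2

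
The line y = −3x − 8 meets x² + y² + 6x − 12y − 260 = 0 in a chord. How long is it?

Centre (−3, 6), r² = 305. Perpendicular distance d from centre to line = |5| / √10 = 5/√10.
Half the chord is √(r² − d²) = √(605/2), so the full chord is 11√10.

11√10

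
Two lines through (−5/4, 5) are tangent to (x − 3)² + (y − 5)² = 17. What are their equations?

4x + y = 0 and 4x − y = −10

Let a tangent through (−5/4, 5) have slope m. Its distance from (3, 5) must equal √17:
[m·(17/4) − (0)]² = 17(m² + 1)
m² − 16 = 0, so m = −4 or m = 4.
Through (−5/4, 5) these give 4x + y = 0 and 4x − y = −10.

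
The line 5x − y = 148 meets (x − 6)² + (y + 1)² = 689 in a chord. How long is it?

Express y = 5x − 148 and substitute into the circle:
26x² − 1482x + 20956 = 0  ⟹  x² − 57x + 806 = 0
x = 31 or x = 26, giving (31, 7) and (26, −18).
Chord length = distance between (31, 7) and (26, −18) = √650 = 5√26.

5√26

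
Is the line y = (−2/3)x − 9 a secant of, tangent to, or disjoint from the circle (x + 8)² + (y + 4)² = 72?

Centre (−8, −4), r² = 72. Distance² from centre to line = (−1)²/13 = 1/13.
Since d² < r², the line cuts the circle twice.

secant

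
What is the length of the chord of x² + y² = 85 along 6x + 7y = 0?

Express y = (−6x)/7 and substitute into the circle:
85x² − 4165 = 0  ⟹  x² − 49 = 0
x = 7 or x = −7, giving (7, −6) and (−7, 6).
Chord length = distance between (7, −6) and (−7, 6) = √340 = 2√85.

2√85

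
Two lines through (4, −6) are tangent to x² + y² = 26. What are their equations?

5x − y = 26 and x + 5y = −26

A line y − (−6) = m(x − (4)) is tangent when its distance from (0, 0) is √26:
[m·(−4) − (6)]² = 26(m² + 1)
5m² − 24m − 5 = 0, so m = 5 or m = −1/5.
With m = 5: 5x − y = 26. With m = −1/5: x + 5y = −26.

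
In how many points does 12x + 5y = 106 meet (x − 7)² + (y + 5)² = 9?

Substituting the line into the circle gives 169x² − 3494x + 18161 = 0.
Δ = 12208036 − 12276836 = −68800.
No real roots: the line does not meet the circle.

0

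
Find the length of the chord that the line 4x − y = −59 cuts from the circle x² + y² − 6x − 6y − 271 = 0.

2√17

Substitute y = 4x + 59:
17x² + 442x + 2856 = 0  ⟹  x² + 26x + 168 = 0
x = −12 or x = −14, giving (−12, 11) and (−14, 3).
|(−12, 11) − (−14, 3)| = √((2)² + (8)²) = 2√17.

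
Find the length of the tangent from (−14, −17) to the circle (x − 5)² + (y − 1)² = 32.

√653

Centre (5, 1), r² = 32. |PO|² = (−19)² + (−18)² = 685.
Power of the point: PT² = |PO|² − r² = 653, so PT = √653.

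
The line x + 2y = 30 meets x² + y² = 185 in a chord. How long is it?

2√5

Express y = (30 − x)/2 and substitute into the circle:
5x² − 60x + 160 = 0  ⟹  x² − 12x + 32 = 0
x = 8 or x = 4, giving (8, 11) and (4, 13).
Chord length = distance between (8, 11) and (4, 13) = √20 = 2√5.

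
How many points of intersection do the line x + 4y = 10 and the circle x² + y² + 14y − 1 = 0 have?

Substituting the line into the circle gives 17x² − 76x + 644 = 0.
Δ = 5776 − 43792 = −38016.
No real roots: the line does not meet the circle.

0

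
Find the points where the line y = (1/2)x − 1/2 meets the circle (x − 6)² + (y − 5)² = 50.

(1, 0) and (13, 6)

Substitute y = (−1 + x)/2:
5x² − 70x + 65 = 0  ⟹  x² − 14x + 13 = 0
x = 13 or x = 1, giving (13, 6) and (1, 0).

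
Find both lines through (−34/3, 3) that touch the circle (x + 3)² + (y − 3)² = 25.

3x − 4y = −46 and 3x + 4y = −22

Write the tangent as mx − y + (3 − m·(−34/3)) = 0 and set its distance from the centre to 5:
(25/3m − (0))² = 25(m² + 1)
16m² − 9 = 0, so m = 3/4 or m = −3/4.
With m = 3/4: 3x − 4y = −46. With m = −3/4: 3x + 4y = −22.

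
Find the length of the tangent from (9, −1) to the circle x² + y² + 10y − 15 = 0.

With centre O = (0, −5), |OP|² = 97 and r² = 40.
The tangent meets the radius at right angles, so tangent² = |PO|² − r² = 97 − 40 = 57.

√57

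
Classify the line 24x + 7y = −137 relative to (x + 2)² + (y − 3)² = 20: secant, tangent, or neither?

secant

Substituting the line into the circle gives 625x² + 7780x + 24180 = 0.
Discriminant = (7780)² − 4·625·(24180) = 78400 > 0.
Two real roots: the line is a secant.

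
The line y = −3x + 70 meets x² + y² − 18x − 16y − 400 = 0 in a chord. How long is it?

The distance from (9, 8) to the line is 35/√10, and r² = 545.
Chord = 2√(r² − d²) = 2·√(845/2) = 13√10.

13√10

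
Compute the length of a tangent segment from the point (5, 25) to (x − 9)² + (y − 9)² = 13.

Centre (9, 9), r² = 13. |PO|² = (−4)² + (16)² = 272.
Power of the point: PT² = |PO|² − r² = 259, so PT = √259.

√259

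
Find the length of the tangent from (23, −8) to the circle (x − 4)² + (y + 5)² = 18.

The centre is (4, −5) and r = 3√2. The square of the distance from P to the centre is 361 + 9 = 370.
The tangent meets the radius at right angles, so tangent² = |PO|² − r² = 370 − 18 = 352.

4√22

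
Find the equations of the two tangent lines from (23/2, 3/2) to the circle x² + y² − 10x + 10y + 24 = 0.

Write the tangent as mx − y + (3/2 − m·(23/2)) = 0 and set its distance from the centre to √26:
(−13/2m − (−13/2))² = 26(m² + 1)
5m² − 26m + 5 = 0, so m = 5 or m = 1/5.
Through (23/2, 3/2) these give 5x − y = 56 and x − 5y = 4.

5x − y = 56 and x − 5y = 4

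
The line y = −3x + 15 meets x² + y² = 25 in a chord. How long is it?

√10

The distance from (0, 0) to the line is 15/√10, and r² = 25.
Chord = 2√(r² − d²) = 2·√(5/2) = √10.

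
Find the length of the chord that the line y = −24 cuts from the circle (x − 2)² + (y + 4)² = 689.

From the line, y = −24. Substituting:
x² − 4x − 285 = 0
x = 19 or x = −15, giving (19, −24) and (−15, −24).
Chord length = distance between (19, −24) and (−15, −24) = √1156 = 34.

34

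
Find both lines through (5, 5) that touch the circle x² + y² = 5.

Write the tangent as mx − y + (5 − m·(5)) = 0 and set its distance from the centre to √5:
(−5m − (−5))² = 5(m² + 1)
2m² − 5m + 2 = 0, so m = 2 or m = 1/2.
Through (5, 5) these give 2x − y = 5 and x − 2y = −5.

2x − y = 5 and x − 2y = −5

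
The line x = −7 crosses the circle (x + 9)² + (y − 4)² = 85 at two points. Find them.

(−7, −5) and (−7, 13)

The line gives x = −7. Substituting into the circle:
y² − 8y − 65 = 0
y = 13 or y = −5, giving (−7, 13) and (−7, −5).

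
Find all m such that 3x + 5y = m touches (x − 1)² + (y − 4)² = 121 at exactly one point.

m = 23 ± 11√34

For a tangent, require d(centre, line) = r = 11.
|3·1 + 5·4 − m| / √34 = 11
|m − (23)| = 11√34.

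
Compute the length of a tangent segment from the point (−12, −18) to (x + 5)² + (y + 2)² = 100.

√205

Centre (−5, −2), r² = 100. |PO|² = (−7)² + (−16)² = 305.
The tangent meets the radius at right angles, so tangent² = |PO|² − r² = 305 − 100 = 205.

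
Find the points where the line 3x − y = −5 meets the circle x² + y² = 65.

(−4, −7) and (1, 8)

Express y = 3x + 5 and substitute into the circle:
10x² + 30x − 40 = 0  ⟹  x² + 3x − 4 = 0
x = 1 or x = −4, giving (1, 8) and (−4, −7).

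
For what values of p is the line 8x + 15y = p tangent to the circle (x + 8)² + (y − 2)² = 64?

p = −170 or p = 102

The line touches the circle iff its distance from (−8, 2) is 8:
|8·(−8) + 15·2 − p| / √289 = 8
|p − (−34)| = 8·17, so p = 102 or p = −170.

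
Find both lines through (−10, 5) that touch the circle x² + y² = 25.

Write the tangent as mx − y + (5 − m·(−10)) = 0 and set its distance from the centre to 5:
[m·(10) − (−5)]² = 25(m² + 1)
3m² + 4m = 0, so m = 0 or m = −4/3.
Through (−10, 5) these give y = 5 and 4x + 3y = −25.

y = 5 and 4x + 3y = −25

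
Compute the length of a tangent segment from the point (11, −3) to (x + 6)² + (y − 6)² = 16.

With centre O = (−6, 6), |OP|² = 370 and r² = 16.
Power of the point: PT² = |PO|² − r² = 354, so PT = √354.

√354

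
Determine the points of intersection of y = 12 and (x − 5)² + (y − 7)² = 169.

From the line, y = 12. Substituting:
x² − 10x − 119 = 0
x = 17 or x = −7, giving (17, 12) and (−7, 12).

(−7, 12) and (17, 12)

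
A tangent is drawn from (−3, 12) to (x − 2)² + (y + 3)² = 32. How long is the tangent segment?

√218

The centre is (2, −3) and r = 4√2. The square of the distance from P to the centre is 25 + 225 = 250.
By the tangent–radius right angle, tangent length = √(|PO|² − r²) = √218.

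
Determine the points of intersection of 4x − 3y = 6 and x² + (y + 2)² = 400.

(−12, −18) and (12, 14)

Express y = (−6 + 4x)/3 and substitute into the circle:
25x² − 3600 = 0  ⟹  x² − 144 = 0
x = 12 or x = −12, giving (12, 14) and (−12, −18).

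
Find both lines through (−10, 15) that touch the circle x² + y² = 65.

4x + 7y = 65 and 8x + y = −65

Write the tangent as mx − y + (15 − m·(−10)) = 0 and set its distance from the centre to √65:
(10m − (−15))² = 65(m² + 1)
7m² + 60m + 32 = 0, so m = −4/7 or m = −8.
Through (−10, 15) these give 4x + 7y = 65 and 8x + y = −65.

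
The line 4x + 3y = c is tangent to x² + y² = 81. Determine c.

c = −45 or c = 45

Tangency holds when the distance from the centre (0, 0) to the line equals the radius 9:
|4·0 + 3·0 − c| / √25 = 9
|c| = 9·5, so c = 45 or c = −45.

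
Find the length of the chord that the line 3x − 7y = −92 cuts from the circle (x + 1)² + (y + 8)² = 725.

Centre (−1, −8), r² = 725. Perpendicular distance d from centre to line = |145| / √58 = 145/√58.
Chord = 2√(r² − d²) = 2·√(725/2) = 5√58.

5√58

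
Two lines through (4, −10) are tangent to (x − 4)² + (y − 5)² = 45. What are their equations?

2x + y = −2 and 2x − y = 18

Write the tangent as mx − y + (−10 − m·(4)) = 0 and set its distance from the centre to 3√5:
[m·(0) − (15)]² = 45(m² + 1)
m² − 4 = 0, so m = −2 or m = 2.
With m = −2: 2x + y = −2. With m = 2: 2x − y = 18.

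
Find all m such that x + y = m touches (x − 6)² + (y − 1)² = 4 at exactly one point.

m = 7 ± 2√2

For a tangent, require d(centre, line) = r = 2.
|1·6 + 1·1 − m| / √2 = 2
|m − (7)| = 2√2.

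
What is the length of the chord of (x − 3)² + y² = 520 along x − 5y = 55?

Substitute y = (−55 + x)/5:
26x² − 260x − 9750 = 0  ⟹  x² − 10x − 375 = 0
x = 25 or x = −15, giving (25, −6) and (−15, −14).
|(25, −6) − (−15, −14)| = √((40)² + (8)²) = 8√26.

8√26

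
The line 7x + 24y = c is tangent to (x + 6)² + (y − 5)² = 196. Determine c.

c = −272 or c = 428

For a tangent, require d(centre, line) = r = 14.
|7·(−6) + 24·5 − c| / √625 = 14
|c − (78)| = 14·25, so c = 428 or c = −272.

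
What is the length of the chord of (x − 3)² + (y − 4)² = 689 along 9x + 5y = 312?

The distance from (3, 4) to the line is 265/√106, and r² = 689.
Chord = 2√(r² − d²) = 2·√(53/2) = √106.

√106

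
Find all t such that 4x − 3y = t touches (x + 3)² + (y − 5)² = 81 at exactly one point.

For a tangent, require d(centre, line) = r = 9.
|4·(−3) − 3·5 − t| / √25 = 9
|t − (−27)| = 9·5, so t = 18 or t = −72.

t = −72 or t = 18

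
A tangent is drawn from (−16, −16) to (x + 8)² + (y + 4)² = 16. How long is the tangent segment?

The centre is (−8, −4) and r = 4. The square of the distance from P to the centre is 64 + 144 = 208.
The tangent meets the radius at right angles, so tangent² = |PO|² − r² = 208 − 16 = 192.

8√3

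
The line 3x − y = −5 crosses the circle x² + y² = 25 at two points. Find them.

(−3, −4) and (0, 5)

Express y = 3x + 5 and substitute into the circle:
10x² + 30x = 0  ⟹  x² + 3x = 0
x = 0 or x = −3, giving (0, 5) and (−3, −4).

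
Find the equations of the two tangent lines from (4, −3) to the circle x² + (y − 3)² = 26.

Let a tangent through (4, −3) have slope m. Its distance from (0, 3) must equal √26:
(−4m − (6))² = 26(m² + 1)
5m² − 24m − 5 = 0, so m = 5 or m = −1/5.
Through (4, −3) these give 5x − y = 23 and x + 5y = −11.

5x − y = 23 and x + 5y = −11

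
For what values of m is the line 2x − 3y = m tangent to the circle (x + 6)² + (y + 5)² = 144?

m = 3 ± 12√13

Tangency holds when the distance from the centre (−6, −5) to the line equals the radius 12:
|2·(−6) − 3·(−5) − m| / √13 = 12
|m − (3)| = 12√13.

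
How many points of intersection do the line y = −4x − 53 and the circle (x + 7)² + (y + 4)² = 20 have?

0

Substituting the line into the circle gives 17x² + 406x + 2430 = 0.
Discriminant = (406)² − 4·17·(2430) = −404 < 0.
No real roots: the line does not meet the circle.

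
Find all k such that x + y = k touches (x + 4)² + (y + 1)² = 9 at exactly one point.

Tangency holds when the distance from the centre (−4, −1) to the line equals the radius 3:
|1·(−4) + 1·(−1) − k| / √2 = 3
|k − (−5)| = 3√2.

k = −5 ± 3√2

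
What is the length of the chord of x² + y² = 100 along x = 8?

12

Centre (0, 0), r² = 100. Perpendicular distance d from centre to line = |−8| / √1 = 8.
Chord = 2√(r² − d²) = 2·√(36) = 12.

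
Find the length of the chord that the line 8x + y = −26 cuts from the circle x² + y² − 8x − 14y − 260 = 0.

4√65

Substitute y = −8x − 26:
65x² + 520x + 780 = 0  ⟹  x² + 8x + 12 = 0
x = −2 or x = −6, giving (−2, −10) and (−6, 22).
|(−2, −10) − (−6, 22)| = √((4)² + (−32)²) = 4√65.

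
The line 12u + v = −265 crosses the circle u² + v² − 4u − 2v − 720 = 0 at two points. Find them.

(−23, 11) and (−21, −13)

From the line, v = −12u − 265. Substituting:
145u² + 6380u + 70035 = 0  ⟹  u² + 44u + 483 = 0
u = −21 or u = −23, giving (−21, −13) and (−23, 11).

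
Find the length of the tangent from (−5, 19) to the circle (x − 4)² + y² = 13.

The centre is (4, 0) and r = √13. The square of the distance from P to the centre is 81 + 361 = 442.
By the tangent–radius right angle, tangent length = √(|PO|² − r²) = √429.

√429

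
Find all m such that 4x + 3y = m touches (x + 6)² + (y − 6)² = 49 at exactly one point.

m = −41 or m = 29

The line touches the circle iff its distance from (−6, 6) is 7:
|4·(−6) + 3·6 − m| / √25 = 7
|m − (−6)| = 7·5, so m = 29 or m = −41.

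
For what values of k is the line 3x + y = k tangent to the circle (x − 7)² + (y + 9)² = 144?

k = 12 ± 12√10

For a tangent, require d(centre, line) = r = 12.
|3·7 + 1·(−9) − k| / √10 = 12
|k − (12)| = 12√10.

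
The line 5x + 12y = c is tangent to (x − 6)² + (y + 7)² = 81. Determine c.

For a tangent, require d(centre, line) = r = 9.
|5·6 + 12·(−7) − c| / √169 = 9
|c − (−54)| = 9·13, so c = 63 or c = −171.

c = −171 or c = 63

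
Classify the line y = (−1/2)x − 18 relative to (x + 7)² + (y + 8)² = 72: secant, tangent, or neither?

Substituting the line into the circle gives 5x² + 96x + 308 = 0.
Discriminant = (96)² − 4·5·(308) = 3056 > 0.
Two real roots: the line is a secant.

secant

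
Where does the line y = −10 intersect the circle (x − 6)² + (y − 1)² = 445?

Substitute y = −10:
x² − 12x − 288 = 0
x = 24 or x = −12, giving (24, −10) and (−12, −10).

(−12, −10) and (24, −10)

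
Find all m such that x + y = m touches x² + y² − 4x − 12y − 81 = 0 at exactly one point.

m = 8 ± 11√2

Tangency holds when the distance from the centre (2, 6) to the line equals the radius 11:
|1·2 + 1·6 − m| / √2 = 11
|m − (8)| = 11√2.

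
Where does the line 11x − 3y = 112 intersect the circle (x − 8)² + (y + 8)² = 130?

From the line, y = (−112 + 11x)/3. Substituting:
130x² − 2080x + 7150 = 0  ⟹  x² − 16x + 55 = 0
x = 11 or x = 5, giving (11, 3) and (5, −19).

(5, −19) and (11, 3)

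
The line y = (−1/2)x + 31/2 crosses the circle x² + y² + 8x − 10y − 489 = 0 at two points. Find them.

Express y = (31 − x)/2 and substitute into the circle:
5x² − 10x − 1615 = 0  ⟹  x² − 2x − 323 = 0
x = 19 or x = −17, giving (19, 6) and (−17, 24).

(−17, 24) and (19, 6)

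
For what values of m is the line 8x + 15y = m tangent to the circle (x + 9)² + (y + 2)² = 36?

m = −204 or m = 0

For a tangent, require d(centre, line) = r = 6.
|8·(−9) + 15·(−2) − m| / √289 = 6
|m − (−102)| = 6·17, so m = 0 or m = −204.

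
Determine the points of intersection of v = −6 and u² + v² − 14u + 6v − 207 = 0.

From the line, v = −6. Substituting:
u² − 14u − 207 = 0
u = 23 or u = −9, giving (23, −6) and (−9, −6).

(−9, −6) and (23, −6)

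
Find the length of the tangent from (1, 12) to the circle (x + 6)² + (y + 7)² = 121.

17

The centre is (−6, −7) and r = 11. The square of the distance from P to the centre is 49 + 361 = 410.
Power of the point: PT² = |PO|² − r² = 289, so PT = 17.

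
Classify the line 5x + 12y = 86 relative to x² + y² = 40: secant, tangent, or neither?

neither

Centre (0, 0), r² = 40. Distance² from centre to line = (−86)²/169 = 7396/169.
Since d² > r², the line lies outside the circle.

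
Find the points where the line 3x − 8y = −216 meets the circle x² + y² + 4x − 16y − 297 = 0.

Express y = (216 + 3x)/8 and substitute into the circle:
73x² + 1168x = 0  ⟹  x² + 16x = 0
x = 0 or x = −16, giving (0, 27) and (−16, 21).

(−16, 21) and (0, 27)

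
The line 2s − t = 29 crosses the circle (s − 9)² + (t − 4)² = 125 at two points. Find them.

Substitute t = 2s − 29:
5s² − 150s + 1045 = 0  ⟹  s² − 30s + 209 = 0
s = 19 or s = 11, giving (19, 9) and (11, −7).

(11, −7) and (19, 9)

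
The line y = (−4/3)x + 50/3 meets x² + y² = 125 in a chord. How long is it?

10

The distance from (0, 0) to the line is 50/√25, and r² = 125.
Half the chord is √(r² − d²) = √(25), so the full chord is 10.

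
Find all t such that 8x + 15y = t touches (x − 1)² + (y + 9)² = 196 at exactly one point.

t = −365 or t = 111

Tangency holds when the distance from the centre (1, −9) to the line equals the radius 14:
|8·1 + 15·(−9) − t| / √289 = 14
|t − (−127)| = 14·17, so t = 111 or t = −365.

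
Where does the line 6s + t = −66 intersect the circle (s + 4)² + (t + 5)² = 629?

Express t = −6s − 66 and substitute into the circle:
37s² + 740s + 3108 = 0  ⟹  s² + 20s + 84 = 0
s = −6 or s = −14, giving (−6, −30) and (−14, 18).

(−14, 18) and (−6, −30)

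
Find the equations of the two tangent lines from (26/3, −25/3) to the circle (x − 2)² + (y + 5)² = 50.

x − y = 17 and 7x − y = 69

Let a tangent through (26/3, −25/3) have slope m. Its distance from (2, −5) must equal 5√2:
[m·(−20/3) − (10/3)]² = 50(m² + 1)
m² − 8m + 7 = 0, so m = 1 or m = 7.
With m = 1: x − y = 17. With m = 7: 7x − y = 69.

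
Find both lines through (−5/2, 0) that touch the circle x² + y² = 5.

2x + y = −5 and 2x − y = −5

A line y − (0) = m(x − (−5/2)) is tangent when its distance from (0, 0) is √5:
[m·(5/2) − (0)]² = 5(m² + 1)
m² − 4 = 0, so m = −2 or m = 2.
Through (−5/2, 0) these give 2x + y = −5 and 2x − y = −5.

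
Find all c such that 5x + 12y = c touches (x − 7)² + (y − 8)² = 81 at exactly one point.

c = 14 or c = 248

For a tangent, require d(centre, line) = r = 9.
|5·7 + 12·8 − c| / √169 = 9
|c − (131)| = 9·13, so c = 248 or c = 14.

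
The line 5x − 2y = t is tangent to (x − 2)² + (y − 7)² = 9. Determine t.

t = −4 ± 3√29

The line touches the circle iff its distance from (2, 7) is 3:
|5·2 − 2·7 − t| / √29 = 3
|t − (−4)| = 3√29.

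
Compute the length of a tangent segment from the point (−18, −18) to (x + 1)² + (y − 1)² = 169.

√481

The centre is (−1, 1) and r = 13. The square of the distance from P to the centre is 289 + 361 = 650.
Power of the point: PT² = |PO|² − r² = 481, so PT = √481.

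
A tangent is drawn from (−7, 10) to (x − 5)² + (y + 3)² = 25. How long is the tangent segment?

12√2

The centre is (5, −3) and r = 5. The square of the distance from P to the centre is 144 + 169 = 313.
By the tangent–radius right angle, tangent length = √(|PO|² − r²) = √288 = 12√2.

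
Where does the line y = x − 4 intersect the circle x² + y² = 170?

(−7, −11) and (11, 7)

Express y = x − 4 and substitute into the circle:
2x² − 8x − 154 = 0  ⟹  x² − 4x − 77 = 0
x = 11 or x = −7, giving (11, 7) and (−7, −11).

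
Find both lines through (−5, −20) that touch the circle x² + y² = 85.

7x − 6y = 85 and 9x + 2y = −85

A line y − (−20) = m(x − (−5)) is tangent when its distance from (0, 0) is √85:
[m·(5) − (20)]² = 85(m² + 1)
12m² + 40m − 63 = 0, so m = 7/6 or m = −9/2.
Through (−5, −20) these give 7x − 6y = 85 and 9x + 2y = −85.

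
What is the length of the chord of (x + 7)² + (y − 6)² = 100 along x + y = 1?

14√2

Centre (−7, 6), r² = 100. Perpendicular distance d from centre to line = |−2| / √2 = 2/√2.
Half the chord is √(r² − d²) = √(98), so the full chord is 14√2.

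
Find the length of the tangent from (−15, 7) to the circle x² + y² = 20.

With centre O = (0, 0), |OP|² = 274 and r² = 20.
The tangent meets the radius at right angles, so tangent² = |PO|² − r² = 274 − 20 = 254.

√254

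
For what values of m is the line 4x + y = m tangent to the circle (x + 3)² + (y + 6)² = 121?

m = −18 ± 11√17

For a tangent, require d(centre, line) = r = 11.
|4·(−3) + 1·(−6) − m| / √17 = 11
|m − (−18)| = 11√17.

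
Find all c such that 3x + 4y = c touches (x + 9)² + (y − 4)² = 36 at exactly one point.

c = −41 or c = 19

For a tangent, require d(centre, line) = r = 6.
|3·(−9) + 4·4 − c| / √25 = 6
|c − (−11)| = 6·5, so c = 19 or c = −41.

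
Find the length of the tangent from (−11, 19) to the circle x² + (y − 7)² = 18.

Centre (0, 7), r² = 18. |PO|² = (−11)² + (12)² = 265.
The tangent meets the radius at right angles, so tangent² = |PO|² − r² = 265 − 18 = 247.

√247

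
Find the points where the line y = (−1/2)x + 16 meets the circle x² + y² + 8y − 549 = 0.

From the line, y = (32 − x)/2. Substituting:
5x² − 80x − 660 = 0  ⟹  x² − 16x − 132 = 0
x = 22 or x = −6, giving (22, 5) and (−6, 19).

(−6, 19) and (22, 5)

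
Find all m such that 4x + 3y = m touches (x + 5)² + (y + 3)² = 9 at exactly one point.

m = −44 or m = −14

Tangency holds when the distance from the centre (−5, −3) to the line equals the radius 3:
|4·(−5) + 3·(−3) − m| / √25 = 3
|m − (−29)| = 3·5, so m = −14 or m = −44.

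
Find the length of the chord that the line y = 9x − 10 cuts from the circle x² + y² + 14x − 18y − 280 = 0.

Centre (−7, 9), r² = 410. Perpendicular distance d from centre to line = |−82| / √82 = 82/√82.
Half the chord is √(r² − d²) = √(328), so the full chord is 4√82.

4√82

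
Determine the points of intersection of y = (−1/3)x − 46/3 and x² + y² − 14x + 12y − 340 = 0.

(−13, −11) and (20, −22)

Substitute y = (−46 − x)/3:
10x² − 70x − 2600 = 0  ⟹  x² − 7x − 260 = 0
x = 20 or x = −13, giving (20, −22) and (−13, −11).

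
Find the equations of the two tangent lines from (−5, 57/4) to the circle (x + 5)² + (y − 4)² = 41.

5x + 4y = 32 and 5x − 4y = −82

Let a tangent through (−5, 57/4) have slope m. Its distance from (−5, 4) must equal √41:
[m·(0) − (−41/4)]² = 41(m² + 1)
16m² − 25 = 0, so m = −5/4 or m = 5/4.
Through (−5, 57/4) these give 5x + 4y = 32 and 5x − 4y = −82.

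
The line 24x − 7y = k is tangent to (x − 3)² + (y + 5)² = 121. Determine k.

k = −168 or k = 382

The line touches the circle iff its distance from (3, −5) is 11:
|24·3 − 7·(−5) − k| / √625 = 11
|k − (107)| = 11·25, so k = 382 or k = −168.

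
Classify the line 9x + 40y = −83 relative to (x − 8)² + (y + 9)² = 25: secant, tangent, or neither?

Substituting the line into the circle gives 1681x² − 30586x + 139129 = 0.
Δ = 935503396 − 935503396 = 0.
A repeated root: the line is tangent.

tangent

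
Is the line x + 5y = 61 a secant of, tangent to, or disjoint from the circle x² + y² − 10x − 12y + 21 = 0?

Centre (5, 6), r² = 40. Distance² from centre to line = (−26)²/26 = 26.
Since d² < r², the line cuts the circle twice.

secant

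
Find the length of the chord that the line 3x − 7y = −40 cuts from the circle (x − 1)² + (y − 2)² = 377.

5√58

The distance from (1, 2) to the line is 29/√58, and r² = 377.
Chord = 2√(r² − d²) = 2·√(725/2) = 5√58.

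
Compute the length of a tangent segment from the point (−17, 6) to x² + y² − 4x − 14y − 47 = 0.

√262

With centre O = (2, 7), |OP|² = 362 and r² = 100.
Power of the point: PT² = |PO|² − r² = 262, so PT = √262.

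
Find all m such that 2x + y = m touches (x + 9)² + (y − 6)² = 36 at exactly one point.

m = −12 ± 6√5

The line touches the circle iff its distance from (−9, 6) is 6:
|2·(−9) + 1·6 − m| / √5 = 6
|m − (−12)| = 6√5.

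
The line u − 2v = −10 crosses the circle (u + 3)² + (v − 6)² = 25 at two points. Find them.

(−6, 2) and (2, 6)

From the line, v = (10 + u)/2. Substituting:
5u² + 20u − 60 = 0  ⟹  u² + 4u − 12 = 0
u = 2 or u = −6, giving (2, 6) and (−6, 2).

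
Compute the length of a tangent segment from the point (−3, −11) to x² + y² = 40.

3√10

The centre is (0, 0) and r = 2√10. The square of the distance from P to the centre is 9 + 121 = 130.
The tangent meets the radius at right angles, so tangent² = |PO|² − r² = 130 − 40 = 90.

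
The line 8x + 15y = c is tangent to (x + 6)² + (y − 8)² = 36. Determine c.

c = −30 or c = 174

Tangency holds when the distance from the centre (−6, 8) to the line equals the radius 6:
|8·(−6) + 15·8 − c| / √289 = 6
|c − (72)| = 6·17, so c = 174 or c = −30.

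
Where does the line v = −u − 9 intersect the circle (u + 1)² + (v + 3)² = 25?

Express v = −u − 9 and substitute into the circle:
2u² + 14u + 12 = 0  ⟹  u² + 7u + 6 = 0
u = −1 or u = −6, giving (−1, −8) and (−6, −3).

(−6, −3) and (−1, −8)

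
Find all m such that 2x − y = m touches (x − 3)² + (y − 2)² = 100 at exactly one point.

m = 4 ± 10√5

For a tangent, require d(centre, line) = r = 10.
|2·3 − 1·2 − m| / √5 = 10
|m − (4)| = 10√5.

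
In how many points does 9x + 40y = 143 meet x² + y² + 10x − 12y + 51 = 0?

Substituting the line into the circle gives 1681x² + 17746x + 33409 = 0.
Δ = 314920516 − 224642116 = 90278400.
Two real roots: the line is a secant.

2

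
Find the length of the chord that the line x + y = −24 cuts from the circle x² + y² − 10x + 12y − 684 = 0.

Express y = −x − 24 and substitute into the circle:
2x² + 26x − 396 = 0  ⟹  x² + 13x − 198 = 0
x = 9 or x = −22, giving (9, −33) and (−22, −2).
|(9, −33) − (−22, −2)| = √((31)² + (−31)²) = 31√2.

31√2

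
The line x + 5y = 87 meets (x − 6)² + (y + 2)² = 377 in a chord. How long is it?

Substitute y = (87 − x)/5:
26x² − 494x + 884 = 0  ⟹  x² − 19x + 34 = 0
x = 17 or x = 2, giving (17, 14) and (2, 17).
Chord length = distance between (17, 14) and (2, 17) = √234 = 3√26.

3√26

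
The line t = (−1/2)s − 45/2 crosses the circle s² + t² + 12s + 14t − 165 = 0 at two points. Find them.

(−21, −12) and (−1, −22)

From the line, t = (−45 − s)/2. Substituting:
5s² + 110s + 105 = 0  ⟹  s² + 22s + 21 = 0
s = −1 or s = −21, giving (−1, −22) and (−21, −12).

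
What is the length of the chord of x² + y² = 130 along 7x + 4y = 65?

2√65

The distance from (0, 0) to the line is 65/√65, and r² = 130.
Half the chord is √(r² − d²) = √(65), so the full chord is 2√65.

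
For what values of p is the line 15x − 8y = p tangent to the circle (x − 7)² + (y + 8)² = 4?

p = 135 or p = 203

The line touches the circle iff its distance from (7, −8) is 2:
|15·7 − 8·(−8) − p| / √289 = 2
|p − (169)| = 2·17, so p = 203 or p = 135.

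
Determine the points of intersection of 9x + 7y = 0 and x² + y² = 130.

(−7, 9) and (7, −9)

Express y = (−9x)/7 and substitute into the circle:
130x² − 6370 = 0  ⟹  x² − 49 = 0
x = 7 or x = −7, giving (7, −9) and (−7, 9).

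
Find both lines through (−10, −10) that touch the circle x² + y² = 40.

Write the tangent as mx − y + (−10 − m·(−10)) = 0 and set its distance from the centre to 2√10:
(10m − (10))² = 40(m² + 1)
3m² − 10m + 3 = 0, so m = 3 or m = 1/3.
With m = 3: 3x − y = −20. With m = 1/3: x − 3y = 20.

3x − y = −20 and x − 3y = 20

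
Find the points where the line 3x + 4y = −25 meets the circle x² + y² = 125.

From the line, y = (−25 − 3x)/4. Substituting:
25x² + 150x − 1375 = 0  ⟹  x² + 6x − 55 = 0
x = 5 or x = −11, giving (5, −10) and (−11, 2).

(−11, 2) and (5, −10)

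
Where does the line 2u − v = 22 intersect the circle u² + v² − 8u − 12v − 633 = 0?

(1, −20) and (23, 24)

Substitute v = 2u − 22:
5u² − 120u + 115 = 0  ⟹  u² − 24u + 23 = 0
u = 23 or u = 1, giving (23, 24) and (1, −20).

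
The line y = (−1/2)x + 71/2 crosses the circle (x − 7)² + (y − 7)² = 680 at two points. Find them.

Express y = (71 − x)/2 and substitute into the circle:
5x² − 170x + 725 = 0  ⟹  x² − 34x + 145 = 0
x = 29 or x = 5, giving (29, 21) and (5, 33).

(5, 33) and (29, 21)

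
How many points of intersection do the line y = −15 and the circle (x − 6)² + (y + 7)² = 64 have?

1

Centre (6, −7), r² = 64. Distance² from centre to line = (8)² = 64.
Since d² = r², the line is tangent.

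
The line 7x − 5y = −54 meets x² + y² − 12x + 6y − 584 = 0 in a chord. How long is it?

5√74

The distance from (6, −3) to the line is 111/√74, and r² = 629.
Chord = 2√(r² − d²) = 2·√(925/2) = 5√74.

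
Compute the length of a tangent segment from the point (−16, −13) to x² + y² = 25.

20

Centre (0, 0), r² = 25. |PO|² = (−16)² + (−13)² = 425.
Power of the point: PT² = |PO|² − r² = 400, so PT = 20.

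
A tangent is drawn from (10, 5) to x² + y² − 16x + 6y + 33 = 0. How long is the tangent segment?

With centre O = (8, −3), |OP|² = 68 and r² = 40.
By the tangent–radius right angle, tangent length = √(|PO|² − r²) = √28 = 2√7.

2√7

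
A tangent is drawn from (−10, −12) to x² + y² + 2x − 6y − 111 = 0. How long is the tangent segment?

√185

Centre (−1, 3), r² = 121. |PO|² = (−9)² + (−15)² = 306.
The tangent meets the radius at right angles, so tangent² = |PO|² − r² = 306 − 121 = 185.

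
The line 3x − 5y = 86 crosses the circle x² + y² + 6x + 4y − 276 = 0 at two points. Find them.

(−3, −19) and (12, −10)

From the line, y = (−86 + 3x)/5. Substituting:
34x² − 306x − 1224 = 0  ⟹  x² − 9x − 36 = 0
x = 12 or x = −3, giving (12, −10) and (−3, −19).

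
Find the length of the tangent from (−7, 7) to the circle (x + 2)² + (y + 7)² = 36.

With centre O = (−2, −7), |OP|² = 221 and r² = 36.
The tangent meets the radius at right angles, so tangent² = |PO|² − r² = 221 − 36 = 185.

√185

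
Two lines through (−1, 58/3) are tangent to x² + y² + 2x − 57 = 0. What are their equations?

7x + 3y = 51 and 7x − 3y = −65

Let a tangent through (−1, 58/3) have slope m. Its distance from (−1, 0) must equal √58:
(0m − (−58/3))² = 58(m² + 1)
9m² − 49 = 0, so m = −7/3 or m = 7/3.
Through (−1, 58/3) these give 7x + 3y = 51 and 7x − 3y = −65.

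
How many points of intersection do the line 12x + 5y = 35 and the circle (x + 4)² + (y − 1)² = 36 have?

d² = (12·(−4) + 5·1 − (35))²/169 = 36; r² = 36.
Since d² = r², the line is tangent.

1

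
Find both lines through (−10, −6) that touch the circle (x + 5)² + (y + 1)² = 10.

x − 3y = 8 and 3x − y = −24

Write the tangent as mx − y + (−6 − m·(−10)) = 0 and set its distance from the centre to √10:
(5m − (5))² = 10(m² + 1)
3m² − 10m + 3 = 0, so m = 1/3 or m = 3.
With m = 1/3: x − 3y = 8. With m = 3: 3x − y = −24.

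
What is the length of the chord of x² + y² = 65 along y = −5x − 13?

Substitute y = −5x − 13:
26x² + 130x + 104 = 0  ⟹  x² + 5x + 4 = 0
x = −1 or x = −4, giving (−1, −8) and (−4, 7).
|(−1, −8) − (−4, 7)| = √((3)² + (−15)²) = 3√26.

3√26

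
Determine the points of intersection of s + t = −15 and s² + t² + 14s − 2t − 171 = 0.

Express t = −s − 15 and substitute into the circle:
2s² + 46s + 84 = 0  ⟹  s² + 23s + 42 = 0
s = −2 or s = −21, giving (−2, −13) and (−21, 6).

(−21, 6) and (−2, −13)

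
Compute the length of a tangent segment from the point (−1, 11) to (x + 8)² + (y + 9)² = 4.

The centre is (−8, −9) and r = 2. The square of the distance from P to the centre is 49 + 400 = 449.
The tangent meets the radius at right angles, so tangent² = |PO|² − r² = 449 − 4 = 445.

√445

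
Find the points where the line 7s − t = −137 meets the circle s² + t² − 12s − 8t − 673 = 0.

Express t = 7s + 137 and substitute into the circle:
50s² + 1850s + 17000 = 0  ⟹  s² + 37s + 340 = 0
s = −17 or s = −20, giving (−17, 18) and (−20, −3).

(−20, −3) and (−17, 18)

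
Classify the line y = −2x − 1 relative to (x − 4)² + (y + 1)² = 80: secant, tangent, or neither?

d² = (2·4 + 1·(−1) − (−1))²/5 = 64/5; r² = 80.
Since d² < r², the line cuts the circle twice.

secant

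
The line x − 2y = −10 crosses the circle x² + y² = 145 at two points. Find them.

(−12, −1) and (8, 9)

Express y = (10 + x)/2 and substitute into the circle:
5x² + 20x − 480 = 0  ⟹  x² + 4x − 96 = 0
x = 8 or x = −12, giving (8, 9) and (−12, −1).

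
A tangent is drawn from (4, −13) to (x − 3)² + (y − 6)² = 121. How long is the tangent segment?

√241

With centre O = (3, 6), |OP|² = 362 and r² = 121.
Power of the point: PT² = |PO|² − r² = 241, so PT = √241.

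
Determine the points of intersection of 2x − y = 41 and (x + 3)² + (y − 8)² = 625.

(17, −7) and (21, 1)

From the line, y = 2x − 41. Substituting:
5x² − 190x + 1785 = 0  ⟹  x² − 38x + 357 = 0
x = 21 or x = 17, giving (21, 1) and (17, −7).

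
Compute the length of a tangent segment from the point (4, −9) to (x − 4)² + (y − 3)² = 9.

3√15

Centre (4, 3), r² = 9. |PO|² = (0)² + (−12)² = 144.
Power of the point: PT² = |PO|² − r² = 135, so PT = 3√15.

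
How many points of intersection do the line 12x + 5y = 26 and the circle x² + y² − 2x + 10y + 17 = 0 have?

Centre (1, −5), r² = 9. Distance² from centre to line = (−39)²/169 = 9.
Since d² = r², the line is tangent.

1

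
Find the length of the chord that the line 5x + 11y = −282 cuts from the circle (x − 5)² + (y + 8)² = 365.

√146

Express y = (−282 − 5x)/11 and substitute into the circle:
146x² + 730x − 3504 = 0  ⟹  x² + 5x − 24 = 0
x = 3 or x = −8, giving (3, −27) and (−8, −22).
|(3, −27) − (−8, −22)| = √((11)² + (−5)²) = √146.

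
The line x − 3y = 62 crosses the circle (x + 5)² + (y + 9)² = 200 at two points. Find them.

From the line, y = (−62 + x)/3. Substituting:
10x² + 20x − 350 = 0  ⟹  x² + 2x − 35 = 0
x = 5 or x = −7, giving (5, −19) and (−7, −23).

(−7, −23) and (5, −19)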